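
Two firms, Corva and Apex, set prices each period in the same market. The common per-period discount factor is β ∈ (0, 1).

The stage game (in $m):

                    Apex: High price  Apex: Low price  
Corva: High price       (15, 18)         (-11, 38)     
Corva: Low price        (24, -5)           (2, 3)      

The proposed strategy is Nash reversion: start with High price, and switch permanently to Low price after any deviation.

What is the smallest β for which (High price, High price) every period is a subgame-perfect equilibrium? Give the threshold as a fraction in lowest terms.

4/7

Corva: cooperation gives 15 each period; deviation gives 24 once then 2 forever.
  15/(1−β) ≥ 24 + 2β/(1−β) ⇒ β ≥ 9/22.
Apex: cooperation gives 18 each period; deviation gives 38 once then 3 forever.
  β ≥ 20/35 = 4/7.
Both must hold, so the binding constraint is Apex's: β ≥ 4/7.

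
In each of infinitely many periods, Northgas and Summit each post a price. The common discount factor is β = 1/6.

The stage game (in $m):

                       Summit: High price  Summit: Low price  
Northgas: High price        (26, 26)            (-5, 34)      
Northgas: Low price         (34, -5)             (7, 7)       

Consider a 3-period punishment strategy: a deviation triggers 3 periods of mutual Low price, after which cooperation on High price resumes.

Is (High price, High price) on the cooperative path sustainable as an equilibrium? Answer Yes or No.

Comparing payoff streams over the 4 periods until play realigns: cooperate → 26(1+β+…+β^3); deviate → 34 + 7(β+…+β^3).
Cooperation is sustained iff (26−7)(β+…+β^3) ≥ 34−26.
β+…+β^3 = 1/6·(1−(1/6)^3)/(1−1/6) = 0.1991, and (34−26)/(26−7) = 0.4211.
0.1991 < 0.4211, so cooperation is not sustainable.

No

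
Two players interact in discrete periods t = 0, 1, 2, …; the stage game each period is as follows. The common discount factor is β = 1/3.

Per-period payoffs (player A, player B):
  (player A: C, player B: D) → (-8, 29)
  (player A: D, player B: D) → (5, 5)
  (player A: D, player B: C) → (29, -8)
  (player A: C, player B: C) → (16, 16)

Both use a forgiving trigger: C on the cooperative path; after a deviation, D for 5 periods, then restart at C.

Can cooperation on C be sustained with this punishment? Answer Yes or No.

A one-shot deviation gives 29 now, then 5 for 5 periods, then back to 16.
Gain from deviating: (29−16) today; loss: (16−5) in each of the next 5 periods.
No-deviation condition: (16−5)(β+…+β^5) ≥ 29−16, i.e. β+…+β^5 ≥ 13/11.
At β = 1/3: β+…+β^5 = 0.4979 < 1.1818.
So cooperation is not sustainable.

No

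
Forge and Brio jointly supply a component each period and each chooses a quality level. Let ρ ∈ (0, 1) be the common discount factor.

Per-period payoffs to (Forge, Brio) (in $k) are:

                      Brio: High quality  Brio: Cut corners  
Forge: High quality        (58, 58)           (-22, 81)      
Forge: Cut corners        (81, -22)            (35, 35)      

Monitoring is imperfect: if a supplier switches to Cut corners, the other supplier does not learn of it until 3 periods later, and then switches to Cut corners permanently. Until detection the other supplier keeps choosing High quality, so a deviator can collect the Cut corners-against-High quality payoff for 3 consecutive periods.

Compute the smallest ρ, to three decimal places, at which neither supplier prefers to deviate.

A deviator earns 81 for 3 periods, then 35 forever; cooperating earns 58 forever. Multiplying the IC by (1−ρ):
58 ≥ 81(1−ρ^3) + 35ρ^3, so 46·ρ^3 ≥ 23 and ρ^3 ≥ 1/2.
ρ ≥ (1/2)^(1/3) ≈ 0.794.

0.794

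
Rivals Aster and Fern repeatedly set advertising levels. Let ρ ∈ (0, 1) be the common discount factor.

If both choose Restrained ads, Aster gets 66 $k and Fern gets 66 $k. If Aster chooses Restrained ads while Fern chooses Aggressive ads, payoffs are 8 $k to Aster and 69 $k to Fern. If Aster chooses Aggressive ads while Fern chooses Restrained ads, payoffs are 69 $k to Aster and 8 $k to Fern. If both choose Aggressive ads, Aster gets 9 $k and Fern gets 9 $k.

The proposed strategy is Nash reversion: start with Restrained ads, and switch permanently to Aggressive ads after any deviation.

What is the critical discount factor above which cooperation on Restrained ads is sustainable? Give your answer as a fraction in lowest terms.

One-period gain from deviating is 69 − 66 = 3. The loss is 66 − 9 = 57 in every subsequent period, with present value 57·ρ/(1−ρ).
Deviation is unprofitable when 57·ρ/(1−ρ) ≥ 3, i.e. ρ/(1−ρ) ≥ 1/19.
Equivalently ρ ≥ 3/(3+57) = 1/20.

1/20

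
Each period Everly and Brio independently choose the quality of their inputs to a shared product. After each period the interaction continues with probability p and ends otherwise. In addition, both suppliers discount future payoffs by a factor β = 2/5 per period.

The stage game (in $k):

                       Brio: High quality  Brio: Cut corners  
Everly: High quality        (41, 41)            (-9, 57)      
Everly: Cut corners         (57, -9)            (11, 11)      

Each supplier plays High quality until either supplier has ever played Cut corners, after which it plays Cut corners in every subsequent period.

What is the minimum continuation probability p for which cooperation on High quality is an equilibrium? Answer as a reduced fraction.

20/23

With continuation probability p and discount β, the effective per-period discount factor is βp.
Grim-trigger IC: βp ≥ (57−41)/(57−11) = 8/23.
So p ≥ (8/23)/(2/5) = 20/23.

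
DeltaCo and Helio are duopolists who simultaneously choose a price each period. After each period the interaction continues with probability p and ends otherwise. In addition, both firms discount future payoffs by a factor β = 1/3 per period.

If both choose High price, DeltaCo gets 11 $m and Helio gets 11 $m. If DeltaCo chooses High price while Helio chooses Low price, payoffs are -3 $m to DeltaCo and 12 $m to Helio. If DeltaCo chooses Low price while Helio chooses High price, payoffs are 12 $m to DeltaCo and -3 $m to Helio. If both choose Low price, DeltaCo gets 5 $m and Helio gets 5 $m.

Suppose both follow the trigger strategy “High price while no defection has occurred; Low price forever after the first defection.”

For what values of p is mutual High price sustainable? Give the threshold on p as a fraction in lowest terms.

Expected continuation weight on next period's payoff is β·p = 1/3·p, which plays the role of the discount factor.
Cooperation requires 1/3·p ≥ (12−11)/(12−5) = 1/7, hence p ≥ 3/7.

3/7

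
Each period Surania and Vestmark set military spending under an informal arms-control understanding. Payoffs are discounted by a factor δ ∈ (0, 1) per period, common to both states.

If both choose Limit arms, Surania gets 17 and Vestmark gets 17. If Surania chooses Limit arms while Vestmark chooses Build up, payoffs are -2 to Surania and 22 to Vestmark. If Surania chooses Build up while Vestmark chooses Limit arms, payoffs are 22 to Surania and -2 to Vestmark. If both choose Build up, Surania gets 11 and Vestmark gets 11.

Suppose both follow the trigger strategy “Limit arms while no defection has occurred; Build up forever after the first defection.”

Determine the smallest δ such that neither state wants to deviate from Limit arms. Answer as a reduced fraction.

5/11

17/(1−δ) ≥ 22 + 11δ/(1−δ)
17 ≥ 22 − 11δ
δ ≥ 5/11.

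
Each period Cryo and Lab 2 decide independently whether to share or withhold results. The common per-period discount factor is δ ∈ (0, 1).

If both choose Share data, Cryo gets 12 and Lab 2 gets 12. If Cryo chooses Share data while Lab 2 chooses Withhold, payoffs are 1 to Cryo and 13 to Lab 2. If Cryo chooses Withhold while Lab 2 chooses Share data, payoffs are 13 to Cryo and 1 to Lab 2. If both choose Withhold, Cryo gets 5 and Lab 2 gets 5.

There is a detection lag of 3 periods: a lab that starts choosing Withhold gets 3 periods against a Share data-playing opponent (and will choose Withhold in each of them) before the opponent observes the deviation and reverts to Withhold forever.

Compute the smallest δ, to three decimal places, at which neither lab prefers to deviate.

0.500

A deviator earns 13 for 3 periods, then 5 forever; cooperating earns 12 forever. Multiplying the IC by (1−δ):
12 ≥ 13(1−δ^3) + 5δ^3, so 8·δ^3 ≥ 1 and δ^3 ≥ 1/8.
δ ≥ (1/8)^(1/3) ≈ 0.500.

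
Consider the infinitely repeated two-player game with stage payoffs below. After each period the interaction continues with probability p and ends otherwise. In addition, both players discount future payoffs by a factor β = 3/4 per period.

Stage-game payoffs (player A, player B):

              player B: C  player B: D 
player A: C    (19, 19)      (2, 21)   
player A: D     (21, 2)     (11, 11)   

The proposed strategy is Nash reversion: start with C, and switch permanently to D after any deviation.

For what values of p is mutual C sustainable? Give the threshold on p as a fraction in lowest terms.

4/15

With continuation probability p and discount β, the effective per-period discount factor is βp.
Grim-trigger IC: βp ≥ (21−19)/(21−11) = 1/5.
So p ≥ (1/5)/(3/4) = 4/15.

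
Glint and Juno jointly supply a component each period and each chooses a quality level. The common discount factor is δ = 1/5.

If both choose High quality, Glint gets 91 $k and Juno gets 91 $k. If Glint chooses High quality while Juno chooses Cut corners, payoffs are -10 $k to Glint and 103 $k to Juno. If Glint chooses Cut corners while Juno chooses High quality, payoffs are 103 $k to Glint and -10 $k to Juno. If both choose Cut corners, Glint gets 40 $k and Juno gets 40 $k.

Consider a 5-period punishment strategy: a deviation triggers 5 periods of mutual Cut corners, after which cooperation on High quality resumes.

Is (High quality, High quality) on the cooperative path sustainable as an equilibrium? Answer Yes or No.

Yes

Comparing payoff streams over the 6 periods until play realigns: cooperate → 91(1+δ+…+δ^5); deviate → 103 + 40(δ+…+δ^5).
Cooperation is sustained iff (91−40)(δ+…+δ^5) ≥ 103−91.
δ+…+δ^5 = 1/5·(1−(1/5)^5)/(1−1/5) = 0.2499, and (103−91)/(91−40) = 0.2353.
0.2499 ≥ 0.2353, so cooperation is sustainable.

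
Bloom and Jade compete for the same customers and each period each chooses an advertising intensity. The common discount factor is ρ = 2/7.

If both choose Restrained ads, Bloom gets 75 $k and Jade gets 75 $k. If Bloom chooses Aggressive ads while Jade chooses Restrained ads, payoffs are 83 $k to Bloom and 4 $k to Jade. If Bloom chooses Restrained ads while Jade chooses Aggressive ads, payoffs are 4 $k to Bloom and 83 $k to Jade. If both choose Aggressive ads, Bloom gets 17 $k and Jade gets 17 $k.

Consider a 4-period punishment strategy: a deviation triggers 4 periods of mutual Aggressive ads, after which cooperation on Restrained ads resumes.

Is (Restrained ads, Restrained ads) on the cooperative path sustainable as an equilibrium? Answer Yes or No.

A one-shot deviation gives 83 now, then 17 for 4 periods, then back to 75.
Gain from deviating: (83−75) today; loss: (75−17) in each of the next 4 periods.
No-deviation condition: (75−17)(ρ+…+ρ^4) ≥ 83−75, i.e. ρ+…+ρ^4 ≥ 4/29.
At ρ = 2/7: ρ+…+ρ^4 = 0.3973 ≥ 0.1379.
So cooperation is sustainable.

Yes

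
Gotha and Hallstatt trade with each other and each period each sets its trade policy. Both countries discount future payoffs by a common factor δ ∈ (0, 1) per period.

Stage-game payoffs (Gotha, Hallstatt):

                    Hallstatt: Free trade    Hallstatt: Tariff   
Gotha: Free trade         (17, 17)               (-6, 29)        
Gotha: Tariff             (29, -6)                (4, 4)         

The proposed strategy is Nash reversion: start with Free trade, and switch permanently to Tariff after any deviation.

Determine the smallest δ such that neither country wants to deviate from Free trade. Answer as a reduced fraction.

12/25

Cooperation forever yields 17 each period: 17/(1−δ).
Deviating yields 29 once, then 4 forever: 29 + 4δ/(1−δ).
No profitable deviation requires 17/(1−δ) ≥ 29 + 4δ/(1−δ).
Multiplying by (1−δ): 17 ≥ 29(1−δ) + 4δ = 29 − 25δ.
So 25δ ≥ 12, i.e. δ ≥ 12/25.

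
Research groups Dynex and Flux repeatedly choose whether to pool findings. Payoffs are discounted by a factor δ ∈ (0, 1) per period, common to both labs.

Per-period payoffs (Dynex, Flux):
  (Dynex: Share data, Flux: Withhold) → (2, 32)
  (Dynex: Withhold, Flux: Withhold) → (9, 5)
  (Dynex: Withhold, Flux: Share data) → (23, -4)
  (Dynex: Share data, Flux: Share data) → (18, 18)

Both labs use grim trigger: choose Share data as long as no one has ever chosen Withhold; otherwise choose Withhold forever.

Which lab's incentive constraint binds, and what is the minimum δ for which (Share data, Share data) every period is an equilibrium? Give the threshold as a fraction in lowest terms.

For Dynex: deviation gain 23−18 = 5, per-period punishment loss 18−9 = 9. IC gives δ ≥ 5/14.
For Flux: gain 14, loss 13 per period, so δ ≥ 14/27.
The tighter constraint is Flux's, so cooperation needs δ ≥ 14/27.

Flux; δ ≥ 14/27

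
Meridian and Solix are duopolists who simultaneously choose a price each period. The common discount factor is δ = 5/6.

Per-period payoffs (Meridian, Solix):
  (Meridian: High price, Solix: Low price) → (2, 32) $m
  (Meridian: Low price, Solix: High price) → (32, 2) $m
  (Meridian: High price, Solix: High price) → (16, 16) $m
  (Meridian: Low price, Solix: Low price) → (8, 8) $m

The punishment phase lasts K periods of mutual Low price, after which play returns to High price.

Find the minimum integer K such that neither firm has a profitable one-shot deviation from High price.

IC: δ(1−δ^K)/(1−δ) ≥ (32−16)/(16−8) = 2.
With δ = 5/6: need 1 − δ^K ≥ 2·(1−5/6)/(5/6), i.e. δ^K ≤ 0.6000.
Since (5/6)^2 = 0.6944 and (5/6)^3 = 0.5787, the smallest such K is 3.

3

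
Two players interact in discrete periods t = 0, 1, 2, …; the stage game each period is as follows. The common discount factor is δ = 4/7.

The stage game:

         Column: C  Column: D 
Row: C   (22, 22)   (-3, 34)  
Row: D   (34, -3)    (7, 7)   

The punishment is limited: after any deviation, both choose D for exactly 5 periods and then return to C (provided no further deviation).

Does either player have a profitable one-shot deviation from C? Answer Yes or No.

No

Comparing payoff streams over the 6 periods until play realigns: cooperate → 22(1+δ+…+δ^5); deviate → 34 + 7(δ+…+δ^5).
Cooperation is sustained iff (22−7)(δ+…+δ^5) ≥ 34−22.
δ+…+δ^5 = 4/7·(1−(4/7)^5)/(1−4/7) = 1.2521, and (34−22)/(22−7) = 0.8000.
1.2521 ≥ 0.8000, so cooperation is sustainable.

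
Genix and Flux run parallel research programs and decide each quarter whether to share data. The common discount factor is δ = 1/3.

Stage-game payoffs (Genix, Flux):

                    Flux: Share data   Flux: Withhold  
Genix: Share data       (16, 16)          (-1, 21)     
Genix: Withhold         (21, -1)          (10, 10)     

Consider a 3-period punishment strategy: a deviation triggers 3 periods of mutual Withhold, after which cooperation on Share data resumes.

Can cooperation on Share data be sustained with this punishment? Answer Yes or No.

Comparing payoff streams over the 4 periods until play realigns: cooperate → 16(1+δ+…+δ^3); deviate → 21 + 10(δ+…+δ^3).
Cooperation is sustained iff (16−10)(δ+…+δ^3) ≥ 21−16.
δ+…+δ^3 = 1/3·(1−(1/3)^3)/(1−1/3) = 0.4815, and (21−16)/(16−10) = 0.8333.
0.4815 < 0.8333, so cooperation is not sustainable.

No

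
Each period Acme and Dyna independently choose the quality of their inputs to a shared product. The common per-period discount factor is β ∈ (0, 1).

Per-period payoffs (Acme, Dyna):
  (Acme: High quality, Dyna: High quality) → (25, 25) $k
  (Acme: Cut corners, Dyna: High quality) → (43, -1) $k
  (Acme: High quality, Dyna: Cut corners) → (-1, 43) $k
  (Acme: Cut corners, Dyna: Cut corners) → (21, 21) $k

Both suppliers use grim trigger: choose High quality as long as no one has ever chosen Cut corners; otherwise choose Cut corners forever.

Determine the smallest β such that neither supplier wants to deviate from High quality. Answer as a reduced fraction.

Under grim trigger the critical discount factor is (T−C)/(T−P) with T = 43, C = 25, P = 21.
β* = (43−25)/(43−21) = 18/22 = 9/11.

9/11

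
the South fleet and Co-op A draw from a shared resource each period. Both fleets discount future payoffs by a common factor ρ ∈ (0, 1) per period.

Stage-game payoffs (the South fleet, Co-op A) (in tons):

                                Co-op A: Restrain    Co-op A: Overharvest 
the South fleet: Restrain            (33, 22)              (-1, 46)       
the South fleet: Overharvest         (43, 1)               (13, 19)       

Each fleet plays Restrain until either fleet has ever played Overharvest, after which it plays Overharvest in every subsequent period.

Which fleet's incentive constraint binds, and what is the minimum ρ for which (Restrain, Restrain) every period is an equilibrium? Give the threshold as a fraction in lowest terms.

Co-op A; ρ ≥ 8/9

For the South fleet: deviation gain 43−33 = 10, per-period punishment loss 33−13 = 20. IC gives ρ ≥ 10/30 = 1/3.
For Co-op A: gain 24, loss 3 per period, so ρ ≥ 24/27 = 8/9.
The tighter constraint is Co-op A's, so cooperation needs ρ ≥ 8/9.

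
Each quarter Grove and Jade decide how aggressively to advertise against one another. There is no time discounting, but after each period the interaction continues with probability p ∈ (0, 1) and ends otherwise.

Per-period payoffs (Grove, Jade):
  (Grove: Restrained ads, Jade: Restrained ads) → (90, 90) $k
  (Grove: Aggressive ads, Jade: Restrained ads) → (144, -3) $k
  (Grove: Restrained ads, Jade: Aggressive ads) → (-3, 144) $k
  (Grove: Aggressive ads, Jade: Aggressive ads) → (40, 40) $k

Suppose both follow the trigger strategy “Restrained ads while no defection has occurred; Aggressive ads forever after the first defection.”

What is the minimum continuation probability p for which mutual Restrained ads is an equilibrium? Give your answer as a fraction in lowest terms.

27/52

With no time discounting, the continuation probability p plays the role of the discount factor.
Grim-trigger IC: 90/(1−p) ≥ 144 + 40p/(1−p) ⇒ p ≥ (144−90)/(144−40) = 27/52.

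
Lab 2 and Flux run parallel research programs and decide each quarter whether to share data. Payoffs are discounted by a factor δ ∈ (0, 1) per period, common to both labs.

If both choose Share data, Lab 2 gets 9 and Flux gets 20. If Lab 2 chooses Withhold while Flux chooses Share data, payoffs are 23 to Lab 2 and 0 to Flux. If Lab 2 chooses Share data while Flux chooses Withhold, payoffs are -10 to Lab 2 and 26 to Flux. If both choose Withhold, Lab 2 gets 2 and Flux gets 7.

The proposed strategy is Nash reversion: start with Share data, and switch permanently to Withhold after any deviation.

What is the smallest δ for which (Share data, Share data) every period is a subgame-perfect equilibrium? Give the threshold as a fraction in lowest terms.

Lab 2's threshold: (23−9)/(23−2) = 2/3.
Flux's threshold: (26−20)/(26−7) = 6/19.
2/3 > 6/19, so Lab 2 binds and δ* = 2/3.

2/3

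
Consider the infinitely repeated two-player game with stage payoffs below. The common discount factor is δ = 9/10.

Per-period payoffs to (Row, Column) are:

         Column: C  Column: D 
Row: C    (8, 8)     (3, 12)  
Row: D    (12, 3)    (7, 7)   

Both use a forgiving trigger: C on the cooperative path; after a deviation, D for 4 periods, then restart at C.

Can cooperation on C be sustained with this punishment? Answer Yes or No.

IC: δ+…+δ^4 ≥ (12−8)/(8−7) = 4.
At δ = 9/10: partial sum = 3.0951 < 4.0000. Cooperation not sustainable.

No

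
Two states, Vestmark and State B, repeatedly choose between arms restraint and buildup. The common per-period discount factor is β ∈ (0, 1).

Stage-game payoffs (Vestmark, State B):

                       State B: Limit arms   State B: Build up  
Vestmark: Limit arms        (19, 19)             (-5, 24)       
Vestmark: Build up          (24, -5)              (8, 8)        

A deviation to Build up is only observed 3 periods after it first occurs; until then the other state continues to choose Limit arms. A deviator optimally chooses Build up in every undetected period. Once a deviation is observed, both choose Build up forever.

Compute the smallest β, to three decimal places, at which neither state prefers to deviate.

Deviating for the 3 undetected periods gains 24−19 = 5 per period over cooperation, then loses 19−8 = 11 per period forever once punishment starts.
Gain: 5(1 + β + … + β^2); loss: 11·β^3/(1−β).
No profitable deviation ⇔ 5(1−β^3) ≤ 11·β^3, i.e. β^3 ≥ 5/(5+11) = 5/16.
Hence β ≥ (5/16)^(1/3) ≈ 0.679.

0.679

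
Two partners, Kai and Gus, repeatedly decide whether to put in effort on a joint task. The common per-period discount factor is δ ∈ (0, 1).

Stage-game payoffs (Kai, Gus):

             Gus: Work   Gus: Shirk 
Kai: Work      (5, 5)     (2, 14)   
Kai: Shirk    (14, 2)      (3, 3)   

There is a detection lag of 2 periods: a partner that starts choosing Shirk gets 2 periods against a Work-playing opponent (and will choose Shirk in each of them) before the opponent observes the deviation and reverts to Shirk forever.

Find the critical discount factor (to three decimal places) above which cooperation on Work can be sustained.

Deviating for the 2 undetected periods gains 14−5 = 9 per period over cooperation, then loses 5−3 = 2 per period forever once punishment starts.
Gain: 9(1 + δ + … + δ^1); loss: 2·δ^2/(1−δ).
No profitable deviation ⇔ 9(1−δ^2) ≤ 2·δ^2, i.e. δ^2 ≥ 9/(9+2) = 9/11.
Hence δ ≥ (9/11)^(1/2) ≈ 0.905.

0.905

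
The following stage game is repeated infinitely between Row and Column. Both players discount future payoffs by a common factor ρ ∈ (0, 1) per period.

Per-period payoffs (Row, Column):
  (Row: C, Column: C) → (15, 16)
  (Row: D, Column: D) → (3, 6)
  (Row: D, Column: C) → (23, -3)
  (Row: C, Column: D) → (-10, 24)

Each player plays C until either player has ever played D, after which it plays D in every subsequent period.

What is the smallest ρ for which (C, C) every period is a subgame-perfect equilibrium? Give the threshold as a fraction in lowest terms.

4/9

Row's threshold: (23−15)/(23−3) = 2/5.
Column's threshold: (24−16)/(24−6) = 4/9.
2/5 < 4/9, so Column binds and ρ* = 4/9.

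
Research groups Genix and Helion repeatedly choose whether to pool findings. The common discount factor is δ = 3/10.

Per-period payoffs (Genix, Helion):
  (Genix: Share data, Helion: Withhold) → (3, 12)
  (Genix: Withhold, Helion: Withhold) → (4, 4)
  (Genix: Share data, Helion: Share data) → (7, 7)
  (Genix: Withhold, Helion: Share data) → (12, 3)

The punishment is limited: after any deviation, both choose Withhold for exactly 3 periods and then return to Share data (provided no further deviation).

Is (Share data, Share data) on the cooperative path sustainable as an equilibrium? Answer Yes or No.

No

Comparing payoff streams over the 4 periods until play realigns: cooperate → 7(1+δ+…+δ^3); deviate → 12 + 4(δ+…+δ^3).
Cooperation is sustained iff (7−4)(δ+…+δ^3) ≥ 12−7.
δ+…+δ^3 = 3/10·(1−(3/10)^3)/(1−3/10) = 0.4170, and (12−7)/(7−4) = 1.6667.
0.4170 < 1.6667, so cooperation is not sustainable.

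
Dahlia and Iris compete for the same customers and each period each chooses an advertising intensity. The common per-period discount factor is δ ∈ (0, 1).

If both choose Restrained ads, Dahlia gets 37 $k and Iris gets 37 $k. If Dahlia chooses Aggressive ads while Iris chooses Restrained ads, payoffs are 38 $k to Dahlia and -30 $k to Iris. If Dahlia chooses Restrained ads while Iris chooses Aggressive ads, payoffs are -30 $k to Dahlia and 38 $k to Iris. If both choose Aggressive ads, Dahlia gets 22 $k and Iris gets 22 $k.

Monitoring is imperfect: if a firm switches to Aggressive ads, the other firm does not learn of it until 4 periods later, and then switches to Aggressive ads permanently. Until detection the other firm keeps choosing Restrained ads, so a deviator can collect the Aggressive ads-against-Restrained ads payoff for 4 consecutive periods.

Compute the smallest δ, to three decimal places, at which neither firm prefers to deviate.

The best deviation is to choose Aggressive ads for all 4 undetected periods, earning 38 each, then 22 forever once detected.
Deviation value: 38(1−δ^4)/(1−δ) + 22δ^4/(1−δ); cooperation value: 37/(1−δ).
IC: 37 ≥ 38(1−δ^4) + 22δ^4 = 38 − 16δ^4.
So δ^4 ≥ 1/16, giving δ ≥ (1/16)^(1/4) ≈ 0.500.

0.500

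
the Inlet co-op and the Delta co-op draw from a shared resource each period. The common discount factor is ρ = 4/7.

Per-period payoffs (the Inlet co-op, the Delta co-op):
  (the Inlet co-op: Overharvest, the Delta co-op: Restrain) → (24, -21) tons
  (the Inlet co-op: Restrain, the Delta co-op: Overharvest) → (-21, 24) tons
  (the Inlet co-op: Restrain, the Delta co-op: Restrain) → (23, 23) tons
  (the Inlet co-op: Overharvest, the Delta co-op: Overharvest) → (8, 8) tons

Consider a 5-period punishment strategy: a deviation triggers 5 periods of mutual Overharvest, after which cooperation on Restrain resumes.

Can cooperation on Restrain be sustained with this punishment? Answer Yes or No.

Yes

A one-shot deviation gives 24 now, then 8 for 5 periods, then back to 23.
Gain from deviating: (24−23) today; loss: (23−8) in each of the next 5 periods.
No-deviation condition: (23−8)(ρ+…+ρ^5) ≥ 24−23, i.e. ρ+…+ρ^5 ≥ 1/15.
At ρ = 4/7: ρ+…+ρ^5 = 1.2521 ≥ 0.0667.
So cooperation is sustainable.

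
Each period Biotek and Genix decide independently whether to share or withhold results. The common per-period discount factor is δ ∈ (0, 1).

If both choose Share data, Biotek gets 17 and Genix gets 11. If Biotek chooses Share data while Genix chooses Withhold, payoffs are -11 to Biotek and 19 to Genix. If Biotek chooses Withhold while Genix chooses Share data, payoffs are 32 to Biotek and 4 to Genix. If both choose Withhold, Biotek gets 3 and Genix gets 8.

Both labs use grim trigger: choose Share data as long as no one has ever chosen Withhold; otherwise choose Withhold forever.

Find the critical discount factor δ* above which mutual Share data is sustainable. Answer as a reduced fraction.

8/11

For Biotek: deviation gain 32−17 = 15, per-period punishment loss 17−3 = 14. IC gives δ ≥ 15/29.
For Genix: gain 8, loss 3 per period, so δ ≥ 8/11.
The tighter constraint is Genix's, so cooperation needs δ ≥ 8/11.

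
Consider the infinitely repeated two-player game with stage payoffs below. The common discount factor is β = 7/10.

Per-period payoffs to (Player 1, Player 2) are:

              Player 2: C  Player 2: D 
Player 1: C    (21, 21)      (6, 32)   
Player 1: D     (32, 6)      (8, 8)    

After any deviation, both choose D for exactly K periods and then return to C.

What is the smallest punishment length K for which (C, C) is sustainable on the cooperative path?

2

IC: β(1−β^K)/(1−β) ≥ (32−21)/(21−8) = 11/13.
With β = 7/10: need 1 − β^K ≥ 11/13·(1−7/10)/(7/10), i.e. β^K ≤ 0.6374.
Since (7/10)^1 = 0.7000 and (7/10)^2 = 0.4900, the smallest such K is 2.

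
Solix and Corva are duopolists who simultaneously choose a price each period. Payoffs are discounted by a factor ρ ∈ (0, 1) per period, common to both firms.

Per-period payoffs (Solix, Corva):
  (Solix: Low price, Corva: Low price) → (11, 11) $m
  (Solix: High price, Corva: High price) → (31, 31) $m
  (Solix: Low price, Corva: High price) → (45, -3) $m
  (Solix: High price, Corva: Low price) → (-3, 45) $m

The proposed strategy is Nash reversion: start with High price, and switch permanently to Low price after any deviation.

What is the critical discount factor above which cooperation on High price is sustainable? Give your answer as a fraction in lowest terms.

7/17

Under grim trigger the critical discount factor is (T−C)/(T−P) with T = 45, C = 31, P = 11.
ρ* = (45−31)/(45−11) = 14/34 = 7/17.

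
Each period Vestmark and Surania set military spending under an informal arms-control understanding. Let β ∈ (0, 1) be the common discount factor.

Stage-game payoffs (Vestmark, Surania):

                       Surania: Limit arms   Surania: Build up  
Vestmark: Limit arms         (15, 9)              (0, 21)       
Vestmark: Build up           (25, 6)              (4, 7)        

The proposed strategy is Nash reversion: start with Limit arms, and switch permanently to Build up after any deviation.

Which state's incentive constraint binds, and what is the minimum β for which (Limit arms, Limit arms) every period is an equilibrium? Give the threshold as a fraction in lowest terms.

For Vestmark: deviation gain 25−15 = 10, per-period punishment loss 15−4 = 11. IC gives β ≥ 10/21.
For Surania: gain 12, loss 2 per period, so β ≥ 12/14 = 6/7.
The tighter constraint is Surania's, so cooperation needs β ≥ 6/7.

Surania; β ≥ 6/7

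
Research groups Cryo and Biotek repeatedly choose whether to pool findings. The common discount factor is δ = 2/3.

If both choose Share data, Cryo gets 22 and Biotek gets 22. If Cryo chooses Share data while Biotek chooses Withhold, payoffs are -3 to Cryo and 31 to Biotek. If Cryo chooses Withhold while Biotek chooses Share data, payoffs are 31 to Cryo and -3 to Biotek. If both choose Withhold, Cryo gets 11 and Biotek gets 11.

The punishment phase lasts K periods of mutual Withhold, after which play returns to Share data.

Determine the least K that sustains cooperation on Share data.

2

Need Σ_{k=1}^{K} δ^k ≥ (31−22)/(22−11) = 0.8182 at δ = 2/3.
At K = 1 the sum is 0.6667 < 0.8182; at K = 2 it is 1.1111 ≥ 0.8182.
So the minimum punishment length is K = 2.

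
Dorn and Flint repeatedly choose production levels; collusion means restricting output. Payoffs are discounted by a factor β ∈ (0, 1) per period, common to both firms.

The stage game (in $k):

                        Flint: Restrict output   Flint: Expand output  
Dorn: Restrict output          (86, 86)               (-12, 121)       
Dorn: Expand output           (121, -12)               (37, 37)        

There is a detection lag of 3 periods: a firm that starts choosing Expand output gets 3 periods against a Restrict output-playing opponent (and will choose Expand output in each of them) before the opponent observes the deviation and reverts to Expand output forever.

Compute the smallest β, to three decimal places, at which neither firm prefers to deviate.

0.747

The best deviation is to choose Expand output for all 3 undetected periods, earning 121 each, then 37 forever once detected.
Deviation value: 121(1−β^3)/(1−β) + 37β^3/(1−β); cooperation value: 86/(1−β).
IC: 86 ≥ 121(1−β^3) + 37β^3 = 121 − 84β^3.
So β^3 ≥ 35/84 = 5/12, giving β ≥ (5/12)^(1/3) ≈ 0.747.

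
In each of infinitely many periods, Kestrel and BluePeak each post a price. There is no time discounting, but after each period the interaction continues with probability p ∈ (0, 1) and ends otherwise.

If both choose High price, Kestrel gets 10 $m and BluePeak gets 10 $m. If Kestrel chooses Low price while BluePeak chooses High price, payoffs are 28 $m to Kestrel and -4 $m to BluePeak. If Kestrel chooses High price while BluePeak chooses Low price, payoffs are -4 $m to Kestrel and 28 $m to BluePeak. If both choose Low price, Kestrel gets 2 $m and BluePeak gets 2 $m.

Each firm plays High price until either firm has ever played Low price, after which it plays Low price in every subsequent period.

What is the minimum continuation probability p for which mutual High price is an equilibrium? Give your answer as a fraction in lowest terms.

With no time discounting, the continuation probability p plays the role of the discount factor.
Grim-trigger IC: 10/(1−p) ≥ 28 + 2p/(1−p) ⇒ p ≥ (28−10)/(28−2) = 9/13.

9/13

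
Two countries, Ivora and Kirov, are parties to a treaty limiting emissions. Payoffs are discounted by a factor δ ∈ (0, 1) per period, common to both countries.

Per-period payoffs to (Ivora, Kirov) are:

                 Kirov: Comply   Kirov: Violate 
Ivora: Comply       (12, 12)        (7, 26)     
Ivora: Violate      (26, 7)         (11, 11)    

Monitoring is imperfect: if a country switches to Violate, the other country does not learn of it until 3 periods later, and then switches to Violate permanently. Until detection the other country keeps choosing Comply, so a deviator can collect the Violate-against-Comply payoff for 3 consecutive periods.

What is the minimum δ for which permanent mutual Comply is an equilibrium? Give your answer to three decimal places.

0.977

The best deviation is to choose Violate for all 3 undetected periods, earning 26 each, then 11 forever once detected.
Deviation value: 26(1−δ^3)/(1−δ) + 11δ^3/(1−δ); cooperation value: 12/(1−δ).
IC: 12 ≥ 26(1−δ^3) + 11δ^3 = 26 − 15δ^3.
So δ^3 ≥ 14/15, giving δ ≥ (14/15)^(1/3) ≈ 0.977.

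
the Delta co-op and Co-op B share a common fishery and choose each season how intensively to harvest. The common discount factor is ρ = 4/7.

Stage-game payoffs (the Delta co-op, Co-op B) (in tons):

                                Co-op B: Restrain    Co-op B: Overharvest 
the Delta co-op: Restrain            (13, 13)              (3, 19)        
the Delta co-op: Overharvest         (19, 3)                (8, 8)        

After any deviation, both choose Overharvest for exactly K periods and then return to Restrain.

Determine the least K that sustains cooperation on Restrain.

Need Σ_{k=1}^{K} ρ^k ≥ (19−13)/(13−8) = 1.2000 at ρ = 4/7.
At K = 4 the sum is 1.1912 < 1.2000; at K = 5 it is 1.2521 ≥ 1.2000.
So the minimum punishment length is K = 5.

5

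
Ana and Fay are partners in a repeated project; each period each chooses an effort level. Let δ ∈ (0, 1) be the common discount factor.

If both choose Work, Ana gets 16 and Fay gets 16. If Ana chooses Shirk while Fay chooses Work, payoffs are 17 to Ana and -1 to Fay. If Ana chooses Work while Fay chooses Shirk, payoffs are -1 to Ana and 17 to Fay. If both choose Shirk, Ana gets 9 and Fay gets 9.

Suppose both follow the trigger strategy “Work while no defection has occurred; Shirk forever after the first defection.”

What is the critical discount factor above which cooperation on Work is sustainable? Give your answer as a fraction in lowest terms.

1/8

One-period gain from deviating is 17 − 16 = 1. The loss is 16 − 9 = 7 in every subsequent period, with present value 7·δ/(1−δ).
Deviation is unprofitable when 7·δ/(1−δ) ≥ 1, i.e. δ/(1−δ) ≥ 1/7.
Equivalently δ ≥ 1/(1+7) = 1/8.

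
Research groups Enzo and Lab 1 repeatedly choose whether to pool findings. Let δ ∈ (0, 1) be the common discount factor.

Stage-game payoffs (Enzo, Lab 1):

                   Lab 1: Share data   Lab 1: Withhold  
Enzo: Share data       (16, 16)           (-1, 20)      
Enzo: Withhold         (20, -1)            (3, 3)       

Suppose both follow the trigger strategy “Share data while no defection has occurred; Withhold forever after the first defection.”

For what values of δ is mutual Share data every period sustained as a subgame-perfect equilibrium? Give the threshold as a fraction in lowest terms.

Under grim trigger the critical discount factor is (T−C)/(T−P) with T = 20, C = 16, P = 3.
δ* = (20−16)/(20−3) = 4/17.

4/17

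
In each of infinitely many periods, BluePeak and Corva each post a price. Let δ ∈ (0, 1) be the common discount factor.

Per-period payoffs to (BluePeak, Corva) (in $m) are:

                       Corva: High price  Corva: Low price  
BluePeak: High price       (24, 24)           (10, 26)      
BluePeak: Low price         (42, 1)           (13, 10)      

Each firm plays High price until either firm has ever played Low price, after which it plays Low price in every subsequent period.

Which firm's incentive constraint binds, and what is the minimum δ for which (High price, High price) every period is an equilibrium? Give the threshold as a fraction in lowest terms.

BluePeak; δ ≥ 18/29

For BluePeak: deviation gain 42−24 = 18, per-period punishment loss 24−13 = 11. IC gives δ ≥ 18/29.
For Corva: gain 2, loss 14 per period, so δ ≥ 2/16 = 1/8.
The tighter constraint is BluePeak's, so cooperation needs δ ≥ 18/29.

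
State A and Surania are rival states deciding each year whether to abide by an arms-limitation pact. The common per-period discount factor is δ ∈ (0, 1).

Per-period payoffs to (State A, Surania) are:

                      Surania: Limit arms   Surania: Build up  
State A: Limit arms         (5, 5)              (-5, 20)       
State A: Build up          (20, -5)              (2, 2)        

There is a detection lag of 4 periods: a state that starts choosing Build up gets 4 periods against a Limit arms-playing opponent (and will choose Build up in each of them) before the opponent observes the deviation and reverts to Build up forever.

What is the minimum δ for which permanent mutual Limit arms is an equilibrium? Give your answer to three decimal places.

The best deviation is to choose Build up for all 4 undetected periods, earning 20 each, then 2 forever once detected.
Deviation value: 20(1−δ^4)/(1−δ) + 2δ^4/(1−δ); cooperation value: 5/(1−δ).
IC: 5 ≥ 20(1−δ^4) + 2δ^4 = 20 − 18δ^4.
So δ^4 ≥ 15/18 = 5/6, giving δ ≥ (5/6)^(1/4) ≈ 0.955.

0.955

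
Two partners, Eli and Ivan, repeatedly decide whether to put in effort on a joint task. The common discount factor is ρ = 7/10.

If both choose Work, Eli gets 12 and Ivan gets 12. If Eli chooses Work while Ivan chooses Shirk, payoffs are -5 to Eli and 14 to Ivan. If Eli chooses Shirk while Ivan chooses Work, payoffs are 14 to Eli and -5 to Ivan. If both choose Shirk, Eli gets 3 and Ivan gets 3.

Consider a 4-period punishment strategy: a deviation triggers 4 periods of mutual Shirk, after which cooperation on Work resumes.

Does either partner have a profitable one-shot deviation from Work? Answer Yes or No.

Comparing payoff streams over the 5 periods until play realigns: cooperate → 12(1+ρ+…+ρ^4); deviate → 14 + 3(ρ+…+ρ^4).
Cooperation is sustained iff (12−3)(ρ+…+ρ^4) ≥ 14−12.
ρ+…+ρ^4 = 7/10·(1−(7/10)^4)/(1−7/10) = 1.7731, and (14−12)/(12−3) = 0.2222.
1.7731 ≥ 0.2222, so cooperation is sustainable.

No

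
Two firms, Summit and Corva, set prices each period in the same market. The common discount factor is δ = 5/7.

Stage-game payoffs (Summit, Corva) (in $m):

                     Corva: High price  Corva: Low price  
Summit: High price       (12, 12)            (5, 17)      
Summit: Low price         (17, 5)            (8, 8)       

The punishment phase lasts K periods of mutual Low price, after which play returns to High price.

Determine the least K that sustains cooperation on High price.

3

IC: δ(1−δ^K)/(1−δ) ≥ (17−12)/(12−8) = 5/4.
With δ = 5/7: need 1 − δ^K ≥ 5/4·(1−5/7)/(5/7), i.e. δ^K ≤ 0.5000.
Since (5/7)^2 = 0.5102 and (5/7)^3 = 0.3644, the smallest such K is 3.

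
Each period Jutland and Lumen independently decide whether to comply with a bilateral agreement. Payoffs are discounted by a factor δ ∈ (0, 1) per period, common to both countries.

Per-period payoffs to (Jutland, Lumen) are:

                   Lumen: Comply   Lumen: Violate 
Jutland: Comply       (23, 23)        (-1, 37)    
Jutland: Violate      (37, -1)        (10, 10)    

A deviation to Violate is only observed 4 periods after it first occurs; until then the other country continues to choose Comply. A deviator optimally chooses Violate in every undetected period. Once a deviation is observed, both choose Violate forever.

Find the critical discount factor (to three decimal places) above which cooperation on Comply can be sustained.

0.849

A deviator earns 37 for 4 periods, then 10 forever; cooperating earns 23 forever. Multiplying the IC by (1−δ):
23 ≥ 37(1−δ^4) + 10δ^4, so 27·δ^4 ≥ 14 and δ^4 ≥ 14/27.
δ ≥ (14/27)^(1/4) ≈ 0.849.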